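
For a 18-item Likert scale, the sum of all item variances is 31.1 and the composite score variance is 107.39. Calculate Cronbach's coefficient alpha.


alpha = (k/(k-1)) * (1 - sum(si^2)/s_total^2)
= (18/17) * (1 - 31.1/107.39)
alpha = 0.7522

0.7522


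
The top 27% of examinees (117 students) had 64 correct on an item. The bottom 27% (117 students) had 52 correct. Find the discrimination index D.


p_upper = 64/117 = 0.547
p_lower = 52/117 = 0.4444
D = 0.547 - 0.4444 = 0.1026

0.1026


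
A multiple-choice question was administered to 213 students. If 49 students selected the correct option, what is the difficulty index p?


Item difficulty p = number correct / total examinees
p = 49 / 213
p = 0.23

0.23


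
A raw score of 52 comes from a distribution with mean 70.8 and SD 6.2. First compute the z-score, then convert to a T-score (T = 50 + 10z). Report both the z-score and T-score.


z = (X - mean) / SD = (52 - 70.8) / 6.2
z = -18.8 / 6.2
z = -3.0323
T-score = T = 50 + 10z
Carry z at full precision (z = -18.8 / 6.2) into the conversion:
T-score = 50 + 10 * (-18.8 / 6.2) = 50 + -188 / 6.2
T-score = 50 + -30.3226
T-score = 19.6774

19.6774


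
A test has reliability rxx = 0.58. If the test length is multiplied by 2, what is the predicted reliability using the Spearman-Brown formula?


r_new = (n * rxx) / (1 + (n-1) * rxx)
r_new = (2 * 0.58) / (1 + 1 * 0.58)
r_new = 1.16 / 1.58
r_new = 0.7342

0.7342


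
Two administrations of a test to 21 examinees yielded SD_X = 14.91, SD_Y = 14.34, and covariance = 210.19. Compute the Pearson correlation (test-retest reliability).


r = cov(X,Y) / (SD_X * SD_Y)
r = 210.19 / (14.91 * 14.34)
r = 210.19 / 213.8094
r = 0.9831

0.9831


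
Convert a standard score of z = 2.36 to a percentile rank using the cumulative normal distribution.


CDF(z) = 0.5 * (1 + erf(z/sqrt(2)))
erf(1.6688) = 0.9817
CDF = 0.9909
Percentile rank = 0.9909 * 100 = 99.09

99.09


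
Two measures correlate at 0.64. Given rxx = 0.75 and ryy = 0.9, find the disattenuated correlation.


r_corrected = rxy / sqrt(rxx * ryy)
= 0.64 / sqrt(0.75 * 0.9)
= 0.64 / sqrt(0.675)
= 0.64 / 0.821584
r_corrected = 0.779

0.779


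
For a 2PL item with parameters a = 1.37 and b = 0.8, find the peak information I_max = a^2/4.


For 2PL, max info at theta = b = 0.8
I_max = a^2 / 4 = 1.37^2 / 4
= 1.8769 / 4
I_max = 0.4692

0.4692


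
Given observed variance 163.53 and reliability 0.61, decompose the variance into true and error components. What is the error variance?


var_true = rxx * var_obs = 0.61 * 163.53 = 99.7533
var_error = var_obs - var_true
var_error = 163.53 - 99.7533
var_error = 63.7767

63.7767


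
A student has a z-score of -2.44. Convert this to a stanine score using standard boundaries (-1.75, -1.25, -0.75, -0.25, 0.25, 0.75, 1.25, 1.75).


Stanine boundaries: [-1.75, -1.25, -0.75, -0.25, 0.25, 0.75, 1.25, 1.75]
z = -2.44
Check each boundary:
  z < -1.75
  z < -1.25
  z < -0.75
  z < -0.25
  z < 0.25
  z < 0.75
  z < 1.25
  z < 1.75
Highest qualifying boundary gives stanine = 1

1


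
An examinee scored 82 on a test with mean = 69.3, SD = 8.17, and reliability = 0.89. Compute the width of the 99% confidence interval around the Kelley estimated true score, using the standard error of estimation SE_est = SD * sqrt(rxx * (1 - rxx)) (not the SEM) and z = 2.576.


True score estimate = 0.89*82 + 0.11*69.3 = 80.603
SE_est = SD * sqrt(rxx * (1 - rxx)) = 8.17 * sqrt(0.89 * 0.11) = 8.17 * sqrt(0.0979) = 2.556309
CI = T_est +/- z * SE_est, so width = 2 * z * SE_est = 2 * 2.576 * 2.556309
Width = 13.1701

13.1701


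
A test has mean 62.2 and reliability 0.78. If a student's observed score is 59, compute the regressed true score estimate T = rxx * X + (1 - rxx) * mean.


T_est = rxx * X + (1 - rxx) * mean
T_est = 0.78 * 59 + 0.22 * 62.2
T_est = 46.02 + 13.684
T_est = 59.704

59.704


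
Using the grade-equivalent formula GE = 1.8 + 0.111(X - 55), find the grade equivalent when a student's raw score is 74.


raw - median = 74 - 55 = 19
slope * diff = 0.111 * 19 = 2.109
GE = 1.8 + 2.109
GE = 3.909

3.909


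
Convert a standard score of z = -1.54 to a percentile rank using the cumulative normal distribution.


CDF(z) = 0.5 * (1 + erf(z/sqrt(2)))
erf(-1.0889) = -0.8764
CDF = 0.0618
Percentile rank = 0.0618 * 100 = 6.18

6.18


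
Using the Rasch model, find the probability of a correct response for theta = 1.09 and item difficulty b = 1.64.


theta - b = 1.09 - 1.64 = -0.55
exp(-(theta - b)) = exp(0.55) = 1.7333
P = 1 / (1 + 1.7333)
P = 0.3659

0.3659


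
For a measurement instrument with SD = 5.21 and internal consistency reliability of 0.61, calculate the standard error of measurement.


SEM = SD * sqrt(1 - rxx)
SEM = 5.21 * sqrt(1 - 0.61)
SEM = 5.21 * sqrt(0.39) = 5.21 * 0.6245
SEM = 3.2536

3.2536


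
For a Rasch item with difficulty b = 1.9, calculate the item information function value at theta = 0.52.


P = 1/(1+exp(-(0.52-1.9))) = 0.201
I = P*(1-P) = 0.201 * 0.799
I = 0.1606

0.1606


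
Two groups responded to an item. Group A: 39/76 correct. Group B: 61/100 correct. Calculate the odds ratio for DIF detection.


Odds_A = 39/37 = 1.0541
Odds_B = 61/39 = 1.5641
OR = Odds_A / Odds_B = 1.0541 / 1.5641
Exactly, OR = (39 * 39) / (37 * 61) = 1521 / 2257
OR = 0.6739

0.6739


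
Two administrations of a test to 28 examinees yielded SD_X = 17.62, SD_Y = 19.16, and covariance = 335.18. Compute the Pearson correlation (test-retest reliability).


r = cov(X,Y) / (SD_X * SD_Y)
r = 335.18 / (17.62 * 19.16)
r = 335.18 / 337.5992
r = 0.9928

0.9928


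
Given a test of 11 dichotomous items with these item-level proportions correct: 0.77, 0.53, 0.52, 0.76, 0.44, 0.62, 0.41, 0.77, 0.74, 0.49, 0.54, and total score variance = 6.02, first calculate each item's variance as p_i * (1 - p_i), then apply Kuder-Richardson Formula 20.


For each item, compute p_i * q_i:
  Item 1: 0.77 * 0.23 = 0.1771
  Item 2: 0.53 * 0.47 = 0.2491
  Item 3: 0.52 * 0.48 = 0.2496
  Item 4: 0.76 * 0.24 = 0.1824
  Item 5: 0.44 * 0.56 = 0.2464
  Item 6: 0.62 * 0.38 = 0.2356
  Item 7: 0.41 * 0.59 = 0.2419
  Item 8: 0.77 * 0.23 = 0.1771
  Item 9: 0.74 * 0.26 = 0.1924
  Item 10: 0.49 * 0.51 = 0.2499
  Item 11: 0.54 * 0.46 = 0.2484
Sum(p_i * q_i) = 0.1771 + 0.2491 + 0.2496 + 0.1824 + 0.2464 + 0.2356 + 0.2419 + 0.1771 + 0.1924 + 0.2499 + 0.2484 = 2.4499
KR-20 = (k/(k-1)) * (1 - Sum(p_i*q_i) / Var_total)
= (11/10) * (1 - 2.4499/6.02)
= 1.1 * 0.593
KR-20 = 0.6523

0.6523


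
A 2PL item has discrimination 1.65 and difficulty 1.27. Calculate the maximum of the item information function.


For 2PL, max info at theta = b = 1.27
I_max = a^2 / 4 = 1.65^2 / 4
= 2.7225 / 4
I_max = 0.6806

0.6806


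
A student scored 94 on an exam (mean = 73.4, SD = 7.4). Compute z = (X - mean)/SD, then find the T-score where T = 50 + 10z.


z = (X - mean) / SD = (94 - 73.4) / 7.4
z = 20.6 / 7.4
z = 2.7838
T-score = T = 50 + 10z
Carry z at full precision (z = 20.6 / 7.4) into the conversion:
T-score = 50 + 10 * (20.6 / 7.4) = 50 + 206 / 7.4
T-score = 50 + 27.8378
T-score = 77.8378

77.8378


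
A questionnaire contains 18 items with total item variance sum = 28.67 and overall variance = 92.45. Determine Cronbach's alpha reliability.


alpha = (k/(k-1)) * (1 - sum(si^2)/s_total^2)
= (18/17) * (1 - 28.67/92.45)
alpha = 0.7305

0.7305


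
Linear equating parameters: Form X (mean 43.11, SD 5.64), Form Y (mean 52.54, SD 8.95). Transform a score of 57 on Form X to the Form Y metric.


slope = SD_Y / SD_X = 8.95 / 5.64 ~ 1.5869
intercept = mean_Y - slope * mean_X = 52.54 - (8.95 / 5.64) * 43.11 ~ -15.8704
Y = slope * X + intercept. To avoid rounding drift from the rounded slope/intercept, evaluate the equivalent form Y = mean_Y + SD_Y * (X - mean_X) / SD_X at full precision:
Y = 52.54 + 8.95 * (57 - 43.11) / 5.64
Y = 52.54 + 8.95 * 13.89 / 5.64
Y = 52.54 + 124.3155 / 5.64
Y = 52.54 + 22.0418
Y = 74.5818

74.5818


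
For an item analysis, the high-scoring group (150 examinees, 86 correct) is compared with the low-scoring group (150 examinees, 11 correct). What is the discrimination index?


p_upper = 86/150 = 0.5733
p_lower = 11/150 = 0.0733
D = 0.5733 - 0.0733 = 0.5

0.5


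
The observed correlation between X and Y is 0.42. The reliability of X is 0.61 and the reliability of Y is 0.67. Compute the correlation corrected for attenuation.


r_corrected = rxy / sqrt(rxx * ryy)
= 0.42 / sqrt(0.61 * 0.67)
= 0.42 / sqrt(0.4087)
= 0.42 / 0.639296
r_corrected = 0.657

0.657


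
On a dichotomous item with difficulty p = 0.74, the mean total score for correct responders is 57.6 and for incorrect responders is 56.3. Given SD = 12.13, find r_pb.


q = 1 - p = 0.26
rpb = ((M1 - M0) / SD) * sqrt(p * q)
rpb = ((57.6 - 56.3) / 12.13) * sqrt(0.74 * 0.26)
rpb = 0.047

0.047


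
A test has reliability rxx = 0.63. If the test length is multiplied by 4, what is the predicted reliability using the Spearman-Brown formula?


r_new = (n * rxx) / (1 + (n-1) * rxx)
r_new = (4 * 0.63) / (1 + 3 * 0.63)
r_new = 2.52 / 2.89
r_new = 0.872

0.872


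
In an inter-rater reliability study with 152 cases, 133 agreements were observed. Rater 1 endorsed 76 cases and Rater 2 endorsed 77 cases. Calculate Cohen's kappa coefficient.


P_o = 133/152 = 0.875
P_e = (76*77 + 76*75) / 23104 = 0.5
kappa = (P_o - P_e) / (1 - P_e)
kappa = (0.875 - 0.5) / (1 - 0.5)
kappa = 0.75

0.75


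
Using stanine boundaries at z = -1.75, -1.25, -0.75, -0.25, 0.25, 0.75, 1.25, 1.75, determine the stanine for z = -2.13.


Stanine boundaries: [-1.75, -1.25, -0.75, -0.25, 0.25, 0.75, 1.25, 1.75]
z = -2.13
Check each boundary:
  z < -1.75
  z < -1.25
  z < -0.75
  z < -0.25
  z < 0.25
  z < 0.75
  z < 1.25
  z < 1.75
Highest qualifying boundary gives stanine = 1

1


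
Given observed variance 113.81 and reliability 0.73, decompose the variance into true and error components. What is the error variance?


var_true = rxx * var_obs = 0.73 * 113.81 = 83.0813
var_error = var_obs - var_true
var_error = 113.81 - 83.0813
var_error = 30.7287

30.7287


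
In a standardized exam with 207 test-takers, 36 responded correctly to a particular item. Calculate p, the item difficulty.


Item difficulty p = number correct / total examinees
p = 36 / 207
p = 0.1739

0.1739


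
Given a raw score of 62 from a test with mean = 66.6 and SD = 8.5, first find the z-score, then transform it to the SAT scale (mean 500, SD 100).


z = (X - mean) / SD = (62 - 66.6) / 8.5
z = -4.6 / 8.5
z = -0.5412
SAT-scale = SAT = 500 + 100z
Carry z at full precision (z = -4.6 / 8.5) into the conversion:
SAT-scale = 500 + 100 * (-4.6 / 8.5) = 500 + -460 / 8.5
SAT-scale = 500 + -54.1176
SAT-scale = 445.8824

445.8824


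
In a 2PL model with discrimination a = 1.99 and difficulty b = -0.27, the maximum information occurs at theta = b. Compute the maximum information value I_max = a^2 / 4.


For 2PL, max info at theta = b = -0.27
I_max = a^2 / 4 = 1.99^2 / 4
= 3.9601 / 4
I_max = 0.99

0.99


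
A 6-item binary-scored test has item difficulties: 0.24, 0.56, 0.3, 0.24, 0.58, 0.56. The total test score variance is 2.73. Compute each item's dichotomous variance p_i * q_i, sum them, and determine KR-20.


For each item, compute p_i * q_i:
  Item 1: 0.24 * 0.76 = 0.1824
  Item 2: 0.56 * 0.44 = 0.2464
  Item 3: 0.3 * 0.7 = 0.21
  Item 4: 0.24 * 0.76 = 0.1824
  Item 5: 0.58 * 0.42 = 0.2436
  Item 6: 0.56 * 0.44 = 0.2464
Sum(p_i * q_i) = 0.1824 + 0.2464 + 0.21 + 0.1824 + 0.2436 + 0.2464 = 1.3112
KR-20 = (k/(k-1)) * (1 - Sum(p_i*q_i) / Var_total)
= (6/5) * (1 - 1.3112/2.73)
= 1.2 * 0.5197
KR-20 = 0.6236

0.6236


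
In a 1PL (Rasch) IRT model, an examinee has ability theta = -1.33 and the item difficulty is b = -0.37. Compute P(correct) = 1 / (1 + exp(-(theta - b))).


theta - b = -1.33 - -0.37 = -0.96
exp(-(theta - b)) = exp(0.96) = 2.6117
P = 1 / (1 + 2.6117)
P = 0.2769

0.2769


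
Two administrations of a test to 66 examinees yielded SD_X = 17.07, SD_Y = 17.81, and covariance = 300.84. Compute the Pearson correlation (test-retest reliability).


r = cov(X,Y) / (SD_X * SD_Y)
r = 300.84 / (17.07 * 17.81)
r = 300.84 / 304.0167
r = 0.9896

0.9896


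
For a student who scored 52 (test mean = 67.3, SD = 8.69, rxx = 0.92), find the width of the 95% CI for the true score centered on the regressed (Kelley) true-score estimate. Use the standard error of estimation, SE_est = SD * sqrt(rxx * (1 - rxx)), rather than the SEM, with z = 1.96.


True score estimate = 0.92*52 + 0.08*67.3 = 53.224
SE_est = SD * sqrt(rxx * (1 - rxx)) = 8.69 * sqrt(0.92 * 0.08) = 8.69 * sqrt(0.0736) = 2.357538
CI = T_est +/- z * SE_est, so width = 2 * z * SE_est = 2 * 1.96 * 2.357538
Width = 9.2415

9.2415


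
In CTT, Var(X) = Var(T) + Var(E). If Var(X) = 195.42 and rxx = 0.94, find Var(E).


var_true = rxx * var_obs = 0.94 * 195.42 = 183.6948
var_error = var_obs - var_true
var_error = 195.42 - 183.6948
var_error = 11.7252

11.7252


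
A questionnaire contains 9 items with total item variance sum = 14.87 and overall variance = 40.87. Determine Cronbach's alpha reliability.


alpha = (k/(k-1)) * (1 - sum(si^2)/s_total^2)
= (9/8) * (1 - 14.87/40.87)
alpha = 0.7157

0.7157


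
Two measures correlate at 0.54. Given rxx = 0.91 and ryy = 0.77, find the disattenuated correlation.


r_corrected = rxy / sqrt(rxx * ryy)
= 0.54 / sqrt(0.91 * 0.77)
= 0.54 / sqrt(0.7007)
= 0.54 / 0.837078
r_corrected = 0.6451

0.6451


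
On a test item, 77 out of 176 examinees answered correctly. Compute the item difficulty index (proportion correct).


Item difficulty p = number correct / total examinees
p = 77 / 176
p = 0.4375

0.4375


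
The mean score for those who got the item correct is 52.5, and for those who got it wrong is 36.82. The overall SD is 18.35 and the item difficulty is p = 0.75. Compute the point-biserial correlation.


q = 1 - p = 0.25
rpb = ((M1 - M0) / SD) * sqrt(p * q)
rpb = ((52.5 - 36.82) / 18.35) * sqrt(0.75 * 0.25)
rpb = 0.37

0.37


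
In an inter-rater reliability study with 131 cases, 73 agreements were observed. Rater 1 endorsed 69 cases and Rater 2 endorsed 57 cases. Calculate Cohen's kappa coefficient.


P_o = 73/131 = 0.557252
P_e = (69*57 + 62*74) / 17161 = 0.496533
kappa = (P_o - P_e) / (1 - P_e)
kappa = (0.557252 - 0.496533) / (1 - 0.496533)
kappa = 0.1206

0.1206


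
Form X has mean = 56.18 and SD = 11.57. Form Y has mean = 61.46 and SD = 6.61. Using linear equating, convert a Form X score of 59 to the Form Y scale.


slope = SD_Y / SD_X = 6.61 / 11.57 ~ 0.5713
intercept = mean_Y - slope * mean_X = 61.46 - (6.61 / 11.57) * 56.18 ~ 29.3641
Y = slope * X + intercept. To avoid rounding drift from the rounded slope/intercept, evaluate the equivalent form Y = mean_Y + SD_Y * (X - mean_X) / SD_X at full precision:
Y = 61.46 + 6.61 * (59 - 56.18) / 11.57
Y = 61.46 + 6.61 * 2.82 / 11.57
Y = 61.46 + 18.6402 / 11.57
Y = 61.46 + 1.6111
Y = 63.0711

63.0711


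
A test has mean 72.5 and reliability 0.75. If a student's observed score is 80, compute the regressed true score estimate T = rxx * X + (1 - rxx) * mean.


T_est = rxx * X + (1 - rxx) * mean
T_est = 0.75 * 80 + 0.25 * 72.5
T_est = 60.0 + 18.125
T_est = 78.125

78.125


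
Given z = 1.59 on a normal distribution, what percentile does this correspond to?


CDF(z) = 0.5 * (1 + erf(z/sqrt(2)))
erf(1.1243) = 0.8882
CDF = 0.9441
Percentile rank = 0.9441 * 100 = 94.41

94.41


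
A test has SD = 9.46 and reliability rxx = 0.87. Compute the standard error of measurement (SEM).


SEM = SD * sqrt(1 - rxx)
SEM = 9.46 * sqrt(1 - 0.87)
SEM = 9.46 * sqrt(0.13) = 9.46 * 0.360555
SEM = 3.4109

3.4109


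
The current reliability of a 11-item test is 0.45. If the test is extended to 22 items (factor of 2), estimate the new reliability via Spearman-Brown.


r_new = (n * rxx) / (1 + (n-1) * rxx)
r_new = (2 * 0.45) / (1 + 1 * 0.45)
r_new = 0.9 / 1.45
r_new = 0.6207

0.6207


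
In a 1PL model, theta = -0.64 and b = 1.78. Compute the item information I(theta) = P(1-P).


P = 1/(1+exp(-(-0.64-1.78))) = 0.0817
I = P*(1-P) = 0.0817 * 0.9183
I = 0.075

0.075


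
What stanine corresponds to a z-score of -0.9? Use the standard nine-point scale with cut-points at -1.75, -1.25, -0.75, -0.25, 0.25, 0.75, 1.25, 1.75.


Stanine boundaries: [-1.75, -1.25, -0.75, -0.25, 0.25, 0.75, 1.25, 1.75]
z = -0.9
Check each boundary:
  z >= -1.75 -> could be stanine 2
  z >= -1.25 -> could be stanine 3
  z < -0.75
  z < -0.25
  z < 0.25
  z < 0.75
  z < 1.25
  z < 1.75
Highest qualifying boundary gives stanine = 3

3


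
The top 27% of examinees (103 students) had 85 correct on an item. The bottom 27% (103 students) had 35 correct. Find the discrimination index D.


p_upper = 85/103 = 0.8252
p_lower = 35/103 = 0.3398
D = 0.8252 - 0.3398 = 0.4854

0.4854


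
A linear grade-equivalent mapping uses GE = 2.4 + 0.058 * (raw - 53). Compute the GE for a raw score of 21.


raw - median = 21 - 53 = -32
slope * diff = 0.058 * -32 = -1.856
GE = 2.4 + -1.856
GE = 0.544

0.544


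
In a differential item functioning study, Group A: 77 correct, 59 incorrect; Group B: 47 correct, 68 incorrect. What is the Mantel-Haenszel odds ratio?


Odds_A = 77/59 = 1.3051
Odds_B = 47/68 = 0.6912
OR = Odds_A / Odds_B = 1.3051 / 0.6912
Exactly, OR = (77 * 68) / (59 * 47) = 5236 / 2773
OR = 1.8882

1.8882


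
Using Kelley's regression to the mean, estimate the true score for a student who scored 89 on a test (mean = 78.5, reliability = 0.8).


T_est = rxx * X + (1 - rxx) * mean
T_est = 0.8 * 89 + 0.2 * 78.5
T_est = 71.2 + 15.7
T_est = 86.9

86.9


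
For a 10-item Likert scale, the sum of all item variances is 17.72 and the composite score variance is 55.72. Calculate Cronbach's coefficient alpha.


alpha = (k/(k-1)) * (1 - sum(si^2)/s_total^2)
= (10/9) * (1 - 17.72/55.72)
alpha = 0.7578

0.7578


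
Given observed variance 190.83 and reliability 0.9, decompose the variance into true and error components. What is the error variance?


var_true = rxx * var_obs = 0.9 * 190.83 = 171.747
var_error = var_obs - var_true
var_error = 190.83 - 171.747
var_error = 19.083

19.083


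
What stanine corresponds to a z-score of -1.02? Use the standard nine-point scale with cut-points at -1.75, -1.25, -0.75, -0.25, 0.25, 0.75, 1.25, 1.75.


Stanine boundaries: [-1.75, -1.25, -0.75, -0.25, 0.25, 0.75, 1.25, 1.75]
z = -1.02
Check each boundary:
  z >= -1.75 -> could be stanine 2
  z >= -1.25 -> could be stanine 3
  z < -0.75
  z < -0.25
  z < 0.25
  z < 0.75
  z < 1.25
  z < 1.75
Highest qualifying boundary gives stanine = 3

3


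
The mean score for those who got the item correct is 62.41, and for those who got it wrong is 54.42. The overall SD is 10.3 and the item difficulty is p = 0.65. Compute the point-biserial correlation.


q = 1 - p = 0.35
rpb = ((M1 - M0) / SD) * sqrt(p * q)
rpb = ((62.41 - 54.42) / 10.3) * sqrt(0.65 * 0.35)
rpb = 0.37

0.37


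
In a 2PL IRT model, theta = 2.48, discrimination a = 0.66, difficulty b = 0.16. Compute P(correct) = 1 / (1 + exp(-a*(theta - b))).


a*(theta - b) = 0.66 * (2.48 - 0.16) = 1.5312
exp(-1.5312) = 0.2163
P = 1 / (1 + 0.2163)
P = 0.8222

0.8222


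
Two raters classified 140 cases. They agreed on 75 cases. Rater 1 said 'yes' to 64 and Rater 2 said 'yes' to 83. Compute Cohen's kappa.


P_o = 75/140 = 0.535714
P_e = (64*83 + 76*57) / 19600 = 0.492041
kappa = (P_o - P_e) / (1 - P_e)
kappa = (0.535714 - 0.492041) / (1 - 0.492041)
kappa = 0.086

0.086


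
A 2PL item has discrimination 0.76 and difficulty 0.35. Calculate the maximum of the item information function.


For 2PL, max info at theta = b = 0.35
I_max = a^2 / 4 = 0.76^2 / 4
= 0.5776 / 4
I_max = 0.1444

0.1444


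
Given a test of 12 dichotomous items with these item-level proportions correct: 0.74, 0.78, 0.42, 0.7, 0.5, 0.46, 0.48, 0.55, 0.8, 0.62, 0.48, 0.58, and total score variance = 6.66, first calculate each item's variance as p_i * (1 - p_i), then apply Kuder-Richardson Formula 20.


For each item, compute p_i * q_i:
  Item 1: 0.74 * 0.26 = 0.1924
  Item 2: 0.78 * 0.22 = 0.1716
  Item 3: 0.42 * 0.58 = 0.2436
  Item 4: 0.7 * 0.3 = 0.21
  Item 5: 0.5 * 0.5 = 0.25
  Item 6: 0.46 * 0.54 = 0.2484
  Item 7: 0.48 * 0.52 = 0.2496
  Item 8: 0.55 * 0.45 = 0.2475
  Item 9: 0.8 * 0.2 = 0.16
  Item 10: 0.62 * 0.38 = 0.2356
  Item 11: 0.48 * 0.52 = 0.2496
  Item 12: 0.58 * 0.42 = 0.2436
Sum(p_i * q_i) = 0.1924 + 0.1716 + 0.2436 + 0.21 + 0.25 + 0.2484 + 0.2496 + 0.2475 + 0.16 + 0.2356 + 0.2496 + 0.2436 = 2.7019
KR-20 = (k/(k-1)) * (1 - Sum(p_i*q_i) / Var_total)
= (12/11) * (1 - 2.7019/6.66)
= 1.0909 * 0.5943
KR-20 = 0.6483

0.6483


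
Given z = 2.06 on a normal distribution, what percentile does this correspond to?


CDF(z) = 0.5 * (1 + erf(z/sqrt(2)))
erf(1.4566) = 0.9606
CDF = 0.9803
Percentile rank = 0.9803 * 100 = 98.03

98.03


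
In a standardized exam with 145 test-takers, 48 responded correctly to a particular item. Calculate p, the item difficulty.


Item difficulty p = number correct / total examinees
p = 48 / 145
p = 0.331

0.331


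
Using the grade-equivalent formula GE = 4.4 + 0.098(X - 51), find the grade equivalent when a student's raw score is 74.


raw - median = 74 - 51 = 23
slope * diff = 0.098 * 23 = 2.254
GE = 4.4 + 2.254
GE = 6.654

6.654


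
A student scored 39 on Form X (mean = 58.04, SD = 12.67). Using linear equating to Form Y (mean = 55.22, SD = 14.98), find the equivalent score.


slope = SD_Y / SD_X = 14.98 / 12.67 ~ 1.1823
intercept = mean_Y - slope * mean_X = 55.22 - (14.98 / 12.67) * 58.04 ~ -13.4019
Y = slope * X + intercept. To avoid rounding drift from the rounded slope/intercept, evaluate the equivalent form Y = mean_Y + SD_Y * (X - mean_X) / SD_X at full precision:
Y = 55.22 + 14.98 * (39 - 58.04) / 12.67
Y = 55.22 - 14.98 * 19.04 / 12.67
Y = 55.22 - 285.2192 / 12.67
Y = 55.22 - 22.5114
Y = 32.7086

32.7086


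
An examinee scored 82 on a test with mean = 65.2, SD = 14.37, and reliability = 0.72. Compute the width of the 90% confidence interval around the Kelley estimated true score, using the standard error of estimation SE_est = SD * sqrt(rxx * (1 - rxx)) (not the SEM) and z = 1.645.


True score estimate = 0.72*82 + 0.28*65.2 = 77.296
SE_est = SD * sqrt(rxx * (1 - rxx)) = 14.37 * sqrt(0.72 * 0.28) = 14.37 * sqrt(0.2016) = 6.452114
CI = T_est +/- z * SE_est, so width = 2 * z * SE_est = 2 * 1.645 * 6.452114
Width = 21.2275

21.2275


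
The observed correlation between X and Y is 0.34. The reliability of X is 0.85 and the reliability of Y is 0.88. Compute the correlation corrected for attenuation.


r_corrected = rxy / sqrt(rxx * ryy)
= 0.34 / sqrt(0.85 * 0.88)
= 0.34 / sqrt(0.748)
= 0.34 / 0.86487
r_corrected = 0.3931

0.3931


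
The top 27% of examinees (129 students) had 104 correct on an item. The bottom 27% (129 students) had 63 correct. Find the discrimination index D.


p_upper = 104/129 = 0.8062
p_lower = 63/129 = 0.4884
D = 0.8062 - 0.4884 = 0.3178

0.3178


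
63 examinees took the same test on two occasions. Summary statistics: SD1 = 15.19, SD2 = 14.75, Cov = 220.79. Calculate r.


r = cov(X,Y) / (SD_X * SD_Y)
r = 220.79 / (15.19 * 14.75)
r = 220.79 / 224.0525
r = 0.9854

0.9854


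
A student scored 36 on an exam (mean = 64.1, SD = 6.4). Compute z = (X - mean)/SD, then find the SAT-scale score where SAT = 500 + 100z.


z = (X - mean) / SD = (36 - 64.1) / 6.4
z = -28.1 / 6.4
z = -4.3906
SAT-scale = SAT = 500 + 100z
Carry z at full precision (z = -28.1 / 6.4) into the conversion:
SAT-scale = 500 + 100 * (-28.1 / 6.4) = 500 + -2810 / 6.4
SAT-scale = 500 + -439.0625
SAT-scale = 60.9375

60.9375


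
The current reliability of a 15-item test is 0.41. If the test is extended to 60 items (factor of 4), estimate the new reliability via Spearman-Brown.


r_new = (n * rxx) / (1 + (n-1) * rxx)
r_new = (4 * 0.41) / (1 + 3 * 0.41)
r_new = 1.64 / 2.23
r_new = 0.7354

0.7354


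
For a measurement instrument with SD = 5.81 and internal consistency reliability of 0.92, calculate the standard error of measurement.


SEM = SD * sqrt(1 - rxx)
SEM = 5.81 * sqrt(1 - 0.92)
SEM = 5.81 * sqrt(0.08) = 5.81 * 0.282843
SEM = 1.6433

1.6433


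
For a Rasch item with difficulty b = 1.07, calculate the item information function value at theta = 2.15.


P = 1/(1+exp(-(2.15-1.07))) = 0.7465
I = P*(1-P) = 0.7465 * 0.2535
I = 0.1892

0.1892


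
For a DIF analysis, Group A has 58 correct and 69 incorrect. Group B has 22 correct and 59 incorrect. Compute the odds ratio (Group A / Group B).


Odds_A = 58/69 = 0.8406
Odds_B = 22/59 = 0.3729
OR = Odds_A / Odds_B = 0.8406 / 0.3729
Exactly, OR = (58 * 59) / (69 * 22) = 3422 / 1518
OR = 2.2543

2.2543


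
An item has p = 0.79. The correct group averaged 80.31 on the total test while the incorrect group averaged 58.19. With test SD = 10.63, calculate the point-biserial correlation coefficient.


q = 1 - p = 0.21
rpb = ((M1 - M0) / SD) * sqrt(p * q)
rpb = ((80.31 - 58.19) / 10.63) * sqrt(0.79 * 0.21)
rpb = 0.8476

0.8476


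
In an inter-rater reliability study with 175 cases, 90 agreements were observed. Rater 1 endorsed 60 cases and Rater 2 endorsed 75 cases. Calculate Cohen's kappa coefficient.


P_o = 90/175 = 0.514286
P_e = (60*75 + 115*100) / 30625 = 0.522449
kappa = (P_o - P_e) / (1 - P_e)
kappa = (0.514286 - 0.522449) / (1 - 0.522449)
kappa = -0.0171

-0.0171


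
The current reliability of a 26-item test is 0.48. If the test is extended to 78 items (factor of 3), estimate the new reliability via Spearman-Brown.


r_new = (n * rxx) / (1 + (n-1) * rxx)
r_new = (3 * 0.48) / (1 + 2 * 0.48)
r_new = 1.44 / 1.96
r_new = 0.7347

0.7347


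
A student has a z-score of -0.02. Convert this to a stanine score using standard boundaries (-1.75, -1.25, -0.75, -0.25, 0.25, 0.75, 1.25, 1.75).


Stanine boundaries: [-1.75, -1.25, -0.75, -0.25, 0.25, 0.75, 1.25, 1.75]
z = -0.02
Check each boundary:
  z >= -1.75 -> could be stanine 2
  z >= -1.25 -> could be stanine 3
  z >= -0.75 -> could be stanine 4
  z >= -0.25 -> could be stanine 5
  z < 0.25
  z < 0.75
  z < 1.25
  z < 1.75
Highest qualifying boundary gives stanine = 5

5


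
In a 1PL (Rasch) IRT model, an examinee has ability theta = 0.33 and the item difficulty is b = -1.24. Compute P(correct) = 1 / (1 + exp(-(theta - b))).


theta - b = 0.33 - -1.24 = 1.57
exp(-(theta - b)) = exp(-1.57) = 0.208
P = 1 / (1 + 0.208)
P = 0.8278

0.8278


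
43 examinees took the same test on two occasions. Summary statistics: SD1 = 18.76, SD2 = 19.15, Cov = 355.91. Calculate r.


r = cov(X,Y) / (SD_X * SD_Y)
r = 355.91 / (18.76 * 19.15)
r = 355.91 / 359.254
r = 0.9907

0.9907


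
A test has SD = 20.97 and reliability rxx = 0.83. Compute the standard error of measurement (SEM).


SEM = SD * sqrt(1 - rxx)
SEM = 20.97 * sqrt(1 - 0.83)
SEM = 20.97 * sqrt(0.17) = 20.97 * 0.412311
SEM = 8.6462

8.6462


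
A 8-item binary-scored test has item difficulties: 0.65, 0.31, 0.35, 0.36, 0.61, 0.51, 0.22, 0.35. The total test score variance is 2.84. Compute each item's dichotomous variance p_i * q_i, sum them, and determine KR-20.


For each item, compute p_i * q_i:
  Item 1: 0.65 * 0.35 = 0.2275
  Item 2: 0.31 * 0.69 = 0.2139
  Item 3: 0.35 * 0.65 = 0.2275
  Item 4: 0.36 * 0.64 = 0.2304
  Item 5: 0.61 * 0.39 = 0.2379
  Item 6: 0.51 * 0.49 = 0.2499
  Item 7: 0.22 * 0.78 = 0.1716
  Item 8: 0.35 * 0.65 = 0.2275
Sum(p_i * q_i) = 0.2275 + 0.2139 + 0.2275 + 0.2304 + 0.2379 + 0.2499 + 0.1716 + 0.2275 = 1.7862
KR-20 = (k/(k-1)) * (1 - Sum(p_i*q_i) / Var_total)
= (8/7) * (1 - 1.7862/2.84)
= 1.1429 * 0.3711
KR-20 = 0.4241

0.4241


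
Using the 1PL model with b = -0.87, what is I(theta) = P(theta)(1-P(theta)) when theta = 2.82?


P = 1/(1+exp(-(2.82--0.87))) = 0.9756
I = P*(1-P) = 0.9756 * 0.0244
I = 0.0238

0.0238


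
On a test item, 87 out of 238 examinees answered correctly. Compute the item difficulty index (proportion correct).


Item difficulty p = number correct / total examinees
p = 87 / 238
p = 0.3655

0.3655


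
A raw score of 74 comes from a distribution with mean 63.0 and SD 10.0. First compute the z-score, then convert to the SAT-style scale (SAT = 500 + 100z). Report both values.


z = (X - mean) / SD = (74 - 63.0) / 10.0
z = 11.0 / 10.0
z = 1.1
SAT-scale = SAT = 500 + 100z
Carry z at full precision (z = 11.0 / 10.0) into the conversion:
SAT-scale = 500 + 100 * (11.0 / 10.0) = 500 + 1100 / 10.0
SAT-scale = 500 + 110.0
SAT-scale = 610.0

610.0


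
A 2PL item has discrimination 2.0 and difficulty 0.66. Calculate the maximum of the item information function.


For 2PL, max info at theta = b = 0.66
I_max = a^2 / 4 = 2.0^2 / 4
= 4.0 / 4
I_max = 1.0

1.0


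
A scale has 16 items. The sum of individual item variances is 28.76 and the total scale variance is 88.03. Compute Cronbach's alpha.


alpha = (k/(k-1)) * (1 - sum(si^2)/s_total^2)
= (16/15) * (1 - 28.76/88.03)
alpha = 0.7182

0.7182


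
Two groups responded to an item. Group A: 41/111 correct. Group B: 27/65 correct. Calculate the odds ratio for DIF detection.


Odds_A = 41/70 = 0.5857
Odds_B = 27/38 = 0.7105
OR = Odds_A / Odds_B = 0.5857 / 0.7105
Exactly, OR = (41 * 38) / (70 * 27) = 1558 / 1890
OR = 0.8243

0.8243


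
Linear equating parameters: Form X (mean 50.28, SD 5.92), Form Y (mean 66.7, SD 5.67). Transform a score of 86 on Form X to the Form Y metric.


slope = SD_Y / SD_X = 5.67 / 5.92 ~ 0.9578
intercept = mean_Y - slope * mean_X = 66.7 - (5.67 / 5.92) * 50.28 ~ 18.5433
Y = slope * X + intercept. To avoid rounding drift from the rounded slope/intercept, evaluate the equivalent form Y = mean_Y + SD_Y * (X - mean_X) / SD_X at full precision:
Y = 66.7 + 5.67 * (86 - 50.28) / 5.92
Y = 66.7 + 5.67 * 35.72 / 5.92
Y = 66.7 + 202.5324 / 5.92
Y = 66.7 + 34.2116
Y = 100.9116

100.9116


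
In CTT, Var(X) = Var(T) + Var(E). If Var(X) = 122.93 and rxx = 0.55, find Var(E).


var_true = rxx * var_obs = 0.55 * 122.93 = 67.6115
var_error = var_obs - var_true
var_error = 122.93 - 67.6115
var_error = 55.3185

55.3185


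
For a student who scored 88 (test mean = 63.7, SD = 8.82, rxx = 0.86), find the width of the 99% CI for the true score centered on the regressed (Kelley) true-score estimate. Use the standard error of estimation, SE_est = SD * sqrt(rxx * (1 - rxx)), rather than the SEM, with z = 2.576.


True score estimate = 0.86*88 + 0.14*63.7 = 84.598
SE_est = SD * sqrt(rxx * (1 - rxx)) = 8.82 * sqrt(0.86 * 0.14) = 8.82 * sqrt(0.1204) = 3.060426
CI = T_est +/- z * SE_est, so width = 2 * z * SE_est = 2 * 2.576 * 3.060426
Width = 15.7673

15.7673


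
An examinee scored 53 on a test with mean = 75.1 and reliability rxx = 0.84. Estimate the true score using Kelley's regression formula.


T_est = rxx * X + (1 - rxx) * mean
T_est = 0.84 * 53 + 0.16 * 75.1
T_est = 44.52 + 12.016
T_est = 56.536

56.536


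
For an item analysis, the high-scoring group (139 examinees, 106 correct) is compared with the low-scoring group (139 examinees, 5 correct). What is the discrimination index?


p_upper = 106/139 = 0.7626
p_lower = 5/139 = 0.036
D = 0.7626 - 0.036 = 0.7266

0.7266


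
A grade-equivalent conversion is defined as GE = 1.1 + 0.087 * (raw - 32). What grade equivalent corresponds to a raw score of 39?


raw - median = 39 - 32 = 7
slope * diff = 0.087 * 7 = 0.609
GE = 1.1 + 0.609
GE = 1.709

1.709


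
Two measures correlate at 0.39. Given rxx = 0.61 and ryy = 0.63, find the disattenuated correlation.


r_corrected = rxy / sqrt(rxx * ryy)
= 0.39 / sqrt(0.61 * 0.63)
= 0.39 / sqrt(0.3843)
= 0.39 / 0.619919
r_corrected = 0.6291

0.6291


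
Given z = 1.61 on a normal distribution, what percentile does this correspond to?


CDF(z) = 0.5 * (1 + erf(z/sqrt(2)))
erf(1.1384) = 0.8926
CDF = 0.9463
Percentile rank = 0.9463 * 100 = 94.63

94.63


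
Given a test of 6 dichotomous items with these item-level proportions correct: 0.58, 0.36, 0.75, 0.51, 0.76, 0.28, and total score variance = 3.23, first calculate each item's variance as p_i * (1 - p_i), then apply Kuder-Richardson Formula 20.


For each item, compute p_i * q_i:
  Item 1: 0.58 * 0.42 = 0.2436
  Item 2: 0.36 * 0.64 = 0.2304
  Item 3: 0.75 * 0.25 = 0.1875
  Item 4: 0.51 * 0.49 = 0.2499
  Item 5: 0.76 * 0.24 = 0.1824
  Item 6: 0.28 * 0.72 = 0.2016
Sum(p_i * q_i) = 0.2436 + 0.2304 + 0.1875 + 0.2499 + 0.1824 + 0.2016 = 1.2954
KR-20 = (k/(k-1)) * (1 - Sum(p_i*q_i) / Var_total)
= (6/5) * (1 - 1.2954/3.23)
= 1.2 * 0.5989
KR-20 = 0.7187

0.7187


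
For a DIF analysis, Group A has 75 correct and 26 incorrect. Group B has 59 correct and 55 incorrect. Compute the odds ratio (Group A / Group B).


Odds_A = 75/26 = 2.8846
Odds_B = 59/55 = 1.0727
OR = Odds_A / Odds_B = 2.8846 / 1.0727
Exactly, OR = (75 * 55) / (26 * 59) = 4125 / 1534
OR = 2.689

2.689


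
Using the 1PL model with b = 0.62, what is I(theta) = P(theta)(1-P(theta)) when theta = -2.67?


P = 1/(1+exp(-(-2.67-0.62))) = 0.0359
I = P*(1-P) = 0.0359 * 0.9641
I = 0.0346

0.0346


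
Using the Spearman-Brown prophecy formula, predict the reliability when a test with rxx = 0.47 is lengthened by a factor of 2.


r_new = (n * rxx) / (1 + (n-1) * rxx)
r_new = (2 * 0.47) / (1 + 1 * 0.47)
r_new = 0.94 / 1.47
r_new = 0.6395

0.6395


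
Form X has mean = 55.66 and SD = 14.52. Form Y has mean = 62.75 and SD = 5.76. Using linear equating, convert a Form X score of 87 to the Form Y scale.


slope = SD_Y / SD_X = 5.76 / 14.52 ~ 0.3967
intercept = mean_Y - slope * mean_X = 62.75 - (5.76 / 14.52) * 55.66 ~ 40.67
Y = slope * X + intercept. To avoid rounding drift from the rounded slope/intercept, evaluate the equivalent form Y = mean_Y + SD_Y * (X - mean_X) / SD_X at full precision:
Y = 62.75 + 5.76 * (87 - 55.66) / 14.52
Y = 62.75 + 5.76 * 31.34 / 14.52
Y = 62.75 + 180.5184 / 14.52
Y = 62.75 + 12.4324
Y = 75.1824

75.1824


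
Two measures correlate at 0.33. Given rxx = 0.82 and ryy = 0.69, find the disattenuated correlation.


r_corrected = rxy / sqrt(rxx * ryy)
= 0.33 / sqrt(0.82 * 0.69)
= 0.33 / sqrt(0.5658)
= 0.33 / 0.752197
r_corrected = 0.4387

0.4387


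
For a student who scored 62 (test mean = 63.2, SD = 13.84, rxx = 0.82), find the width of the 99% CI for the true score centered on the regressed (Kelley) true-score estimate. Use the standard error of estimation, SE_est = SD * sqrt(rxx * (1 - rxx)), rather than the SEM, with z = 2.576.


True score estimate = 0.82*62 + 0.18*63.2 = 62.216
SE_est = SD * sqrt(rxx * (1 - rxx)) = 13.84 * sqrt(0.82 * 0.18) = 13.84 * sqrt(0.1476) = 5.317154
CI = T_est +/- z * SE_est, so width = 2 * z * SE_est = 2 * 2.576 * 5.317154
Width = 27.394

27.394


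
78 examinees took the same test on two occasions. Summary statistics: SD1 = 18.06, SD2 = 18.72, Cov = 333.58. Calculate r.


r = cov(X,Y) / (SD_X * SD_Y)
r = 333.58 / (18.06 * 18.72)
r = 333.58 / 338.0832
r = 0.9867

0.9867


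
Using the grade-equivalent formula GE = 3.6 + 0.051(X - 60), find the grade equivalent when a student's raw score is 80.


raw - median = 80 - 60 = 20
slope * diff = 0.051 * 20 = 1.02
GE = 3.6 + 1.02
GE = 4.62

4.62


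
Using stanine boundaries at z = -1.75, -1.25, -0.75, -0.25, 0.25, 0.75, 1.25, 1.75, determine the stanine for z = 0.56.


Stanine boundaries: [-1.75, -1.25, -0.75, -0.25, 0.25, 0.75, 1.25, 1.75]
z = 0.56
Check each boundary:
  z >= -1.75 -> could be stanine 2
  z >= -1.25 -> could be stanine 3
  z >= -0.75 -> could be stanine 4
  z >= -0.25 -> could be stanine 5
  z >= 0.25 -> could be stanine 6
  z < 0.75
  z < 1.25
  z < 1.75
Highest qualifying boundary gives stanine = 6

6


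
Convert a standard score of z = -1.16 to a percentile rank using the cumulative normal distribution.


CDF(z) = 0.5 * (1 + erf(z/sqrt(2)))
erf(-0.8202) = -0.754
CDF = 0.123
Percentile rank = 0.123 * 100 = 12.3

12.3


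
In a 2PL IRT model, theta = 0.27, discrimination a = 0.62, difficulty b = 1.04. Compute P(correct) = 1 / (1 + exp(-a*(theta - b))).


a*(theta - b) = 0.62 * (0.27 - 1.04) = -0.4774
exp(--0.4774) = 1.6119
P = 1 / (1 + 1.6119)
P = 0.3829

0.3829


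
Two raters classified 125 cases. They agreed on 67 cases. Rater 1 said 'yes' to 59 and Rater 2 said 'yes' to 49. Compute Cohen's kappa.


P_o = 67/125 = 0.536
P_e = (59*49 + 66*76) / 15625 = 0.506048
kappa = (P_o - P_e) / (1 - P_e)
kappa = (0.536 - 0.506048) / (1 - 0.506048)
kappa = 0.0606

0.0606


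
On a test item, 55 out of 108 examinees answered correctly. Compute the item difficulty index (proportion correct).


Item difficulty p = number correct / total examinees
p = 55 / 108
p = 0.5093

0.5093


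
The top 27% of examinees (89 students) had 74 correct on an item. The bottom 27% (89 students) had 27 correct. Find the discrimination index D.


p_upper = 74/89 = 0.8315
p_lower = 27/89 = 0.3034
D = 0.8315 - 0.3034 = 0.5281

0.5281


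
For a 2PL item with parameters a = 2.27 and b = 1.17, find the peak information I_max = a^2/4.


For 2PL, max info at theta = b = 1.17
I_max = a^2 / 4 = 2.27^2 / 4
= 5.1529 / 4
I_max = 1.2882

1.2882


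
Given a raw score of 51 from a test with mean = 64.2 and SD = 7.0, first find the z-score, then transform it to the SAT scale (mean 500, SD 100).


z = (X - mean) / SD = (51 - 64.2) / 7.0
z = -13.2 / 7.0
z = -1.8857
SAT-scale = SAT = 500 + 100z
Carry z at full precision (z = -13.2 / 7.0) into the conversion:
SAT-scale = 500 + 100 * (-13.2 / 7.0) = 500 + -1320 / 7.0
SAT-scale = 500 + -188.5714
SAT-scale = 311.4286

311.4286


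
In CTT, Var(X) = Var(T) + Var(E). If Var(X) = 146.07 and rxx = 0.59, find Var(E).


var_true = rxx * var_obs = 0.59 * 146.07 = 86.1813
var_error = var_obs - var_true
var_error = 146.07 - 86.1813
var_error = 59.8887

59.8887


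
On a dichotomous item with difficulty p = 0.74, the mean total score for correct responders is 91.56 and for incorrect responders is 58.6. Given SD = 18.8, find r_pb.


q = 1 - p = 0.26
rpb = ((M1 - M0) / SD) * sqrt(p * q)
rpb = ((91.56 - 58.6) / 18.8) * sqrt(0.74 * 0.26)
rpb = 0.769

0.769


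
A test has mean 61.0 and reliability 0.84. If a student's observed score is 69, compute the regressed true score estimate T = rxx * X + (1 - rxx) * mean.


T_est = rxx * X + (1 - rxx) * mean
T_est = 0.84 * 69 + 0.16 * 61.0
T_est = 57.96 + 9.76
T_est = 67.72

67.72


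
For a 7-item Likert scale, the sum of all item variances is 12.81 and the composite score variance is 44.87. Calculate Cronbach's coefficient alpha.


alpha = (k/(k-1)) * (1 - sum(si^2)/s_total^2)
= (7/6) * (1 - 12.81/44.87)
alpha = 0.8336

0.8336


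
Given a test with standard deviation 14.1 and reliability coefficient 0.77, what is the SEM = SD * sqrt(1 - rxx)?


SEM = SD * sqrt(1 - rxx)
SEM = 14.1 * sqrt(1 - 0.77)
SEM = 14.1 * sqrt(0.23) = 14.1 * 0.479583
SEM = 6.7621

6.7621


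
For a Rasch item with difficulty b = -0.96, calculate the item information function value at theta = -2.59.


P = 1/(1+exp(-(-2.59--0.96))) = 0.1638
I = P*(1-P) = 0.1638 * 0.8362
I = 0.137

0.137


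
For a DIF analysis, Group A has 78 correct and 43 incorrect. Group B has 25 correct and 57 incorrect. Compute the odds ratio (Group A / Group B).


Odds_A = 78/43 = 1.814
Odds_B = 25/57 = 0.4386
OR = Odds_A / Odds_B = 1.814 / 0.4386
Exactly, OR = (78 * 57) / (43 * 25) = 4446 / 1075
OR = 4.1358

4.1358


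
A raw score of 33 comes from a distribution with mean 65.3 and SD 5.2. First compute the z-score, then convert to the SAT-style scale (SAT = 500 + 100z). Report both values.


z = (X - mean) / SD = (33 - 65.3) / 5.2
z = -32.3 / 5.2
z = -6.2115
SAT-scale = SAT = 500 + 100z
Carry z at full precision (z = -32.3 / 5.2) into the conversion:
SAT-scale = 500 + 100 * (-32.3 / 5.2) = 500 + -3230 / 5.2
SAT-scale = 500 + -621.1538
SAT-scale = -121.1538

-121.1538
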